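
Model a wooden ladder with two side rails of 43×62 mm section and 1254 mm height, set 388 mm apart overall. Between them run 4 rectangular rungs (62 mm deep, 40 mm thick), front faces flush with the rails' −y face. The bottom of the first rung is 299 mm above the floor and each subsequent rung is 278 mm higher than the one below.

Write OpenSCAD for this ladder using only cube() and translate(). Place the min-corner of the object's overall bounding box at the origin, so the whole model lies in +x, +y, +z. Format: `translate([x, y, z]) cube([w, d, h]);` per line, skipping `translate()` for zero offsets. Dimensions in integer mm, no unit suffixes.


// rung span = 388 - 2*43 = 302
// rung[k] z = 299 + k*278
cube([43, 62, 1254]);
translate([345, 0, 0]) cube([43, 62, 1254]);
translate([43, 0, 299]) cube([302, 62, 40]);
translate([43, 0, 577]) cube([302, 62, 40]);
translate([43, 0, 855]) cube([302, 62, 40]);
translate([43, 0, 1133]) cube([302, 62, 40]);


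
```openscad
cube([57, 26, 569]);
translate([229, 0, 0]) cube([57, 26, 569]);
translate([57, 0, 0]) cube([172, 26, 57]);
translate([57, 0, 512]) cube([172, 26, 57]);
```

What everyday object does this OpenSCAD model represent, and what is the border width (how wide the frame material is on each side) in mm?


A picture frame. The border width is 57 mm.

Four thin pieces enclosing a rectangular opening — a picture frame. The two full-height stiles are 569 mm tall; the top rail sits at z = 512 and is 57 mm tall, so the border above the opening is 569 − 512 = 57 mm, matching the stile x-width.


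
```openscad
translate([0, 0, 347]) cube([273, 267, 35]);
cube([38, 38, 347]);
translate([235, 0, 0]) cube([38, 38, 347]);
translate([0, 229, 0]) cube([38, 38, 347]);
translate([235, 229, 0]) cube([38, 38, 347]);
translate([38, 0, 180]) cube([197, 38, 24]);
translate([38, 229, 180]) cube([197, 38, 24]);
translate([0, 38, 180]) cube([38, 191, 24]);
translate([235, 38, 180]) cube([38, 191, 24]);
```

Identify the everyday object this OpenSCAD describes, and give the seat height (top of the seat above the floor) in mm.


A stool. The seat height is 382 mm.

A 273×267×35 slab at z = 347 on four corner posts — a stool. The seat top is 347 + 35 = 382 mm.


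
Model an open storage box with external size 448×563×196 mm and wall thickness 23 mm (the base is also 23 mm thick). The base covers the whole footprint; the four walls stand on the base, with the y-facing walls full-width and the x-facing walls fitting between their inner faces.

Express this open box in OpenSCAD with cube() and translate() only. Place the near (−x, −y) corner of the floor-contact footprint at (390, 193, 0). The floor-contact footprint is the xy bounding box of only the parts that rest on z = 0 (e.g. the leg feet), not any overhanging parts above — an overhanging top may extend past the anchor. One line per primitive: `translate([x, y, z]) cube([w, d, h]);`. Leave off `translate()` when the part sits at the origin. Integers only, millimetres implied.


translate([390, 193, 0]) cube([448, 563, 23]);
translate([390, 193, 23]) cube([448, 23, 173]);
translate([390, 733, 23]) cube([448, 23, 173]);
translate([390, 216, 23]) cube([23, 517, 173]);
translate([815, 216, 23]) cube([23, 517, 173]);


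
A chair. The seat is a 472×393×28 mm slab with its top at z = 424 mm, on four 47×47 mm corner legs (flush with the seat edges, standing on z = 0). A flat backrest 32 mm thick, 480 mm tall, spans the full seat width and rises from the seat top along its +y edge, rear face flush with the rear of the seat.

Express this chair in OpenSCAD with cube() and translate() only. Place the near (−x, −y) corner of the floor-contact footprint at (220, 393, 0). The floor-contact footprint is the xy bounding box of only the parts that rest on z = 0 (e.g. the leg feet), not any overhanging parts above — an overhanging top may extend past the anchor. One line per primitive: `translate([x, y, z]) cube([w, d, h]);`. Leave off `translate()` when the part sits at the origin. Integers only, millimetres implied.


// leg_h = 424 - 28 = 396
translate([220, 393, 396]) cube([472, 393, 28]);
translate([220, 393, 0]) cube([47, 47, 396]);
translate([645, 393, 0]) cube([47, 47, 396]);
translate([220, 739, 0]) cube([47, 47, 396]);
translate([645, 739, 0]) cube([47, 47, 396]);
translate([220, 754, 424]) cube([472, 32, 480]);


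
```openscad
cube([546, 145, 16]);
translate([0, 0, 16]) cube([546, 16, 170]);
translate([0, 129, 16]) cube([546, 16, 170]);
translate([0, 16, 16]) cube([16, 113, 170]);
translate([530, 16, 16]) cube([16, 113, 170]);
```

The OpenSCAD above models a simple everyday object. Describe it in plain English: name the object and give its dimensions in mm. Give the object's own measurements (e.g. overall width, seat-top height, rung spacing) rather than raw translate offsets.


An open-topped rectangular box: outside dimensions 546×145×186 mm, with a uniform wall and base thickness of 16 mm. The base is a full 546×145 slab on the floor; four walls sit on top of the base. The front and back walls (the −y and +y sides) span the full width; the two side walls fit between them.


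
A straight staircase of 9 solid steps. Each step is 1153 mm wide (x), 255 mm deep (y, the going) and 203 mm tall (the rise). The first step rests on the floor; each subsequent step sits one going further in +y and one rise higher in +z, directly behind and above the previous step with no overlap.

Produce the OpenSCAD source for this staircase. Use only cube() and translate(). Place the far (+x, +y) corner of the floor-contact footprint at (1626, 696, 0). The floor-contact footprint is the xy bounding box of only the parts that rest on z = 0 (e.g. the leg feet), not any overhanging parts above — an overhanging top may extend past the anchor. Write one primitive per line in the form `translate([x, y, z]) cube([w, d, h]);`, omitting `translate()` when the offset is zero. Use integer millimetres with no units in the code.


translate([473, 441, 0]) cube([1153, 255, 203]);
translate([473, 696, 203]) cube([1153, 255, 203]);
translate([473, 951, 406]) cube([1153, 255, 203]);
translate([473, 1206, 609]) cube([1153, 255, 203]);
translate([473, 1461, 812]) cube([1153, 255, 203]);
translate([473, 1716, 1015]) cube([1153, 255, 203]);
translate([473, 1971, 1218]) cube([1153, 255, 203]);
translate([473, 2226, 1421]) cube([1153, 255, 203]);
translate([473, 2481, 1624]) cube([1153, 255, 203]);


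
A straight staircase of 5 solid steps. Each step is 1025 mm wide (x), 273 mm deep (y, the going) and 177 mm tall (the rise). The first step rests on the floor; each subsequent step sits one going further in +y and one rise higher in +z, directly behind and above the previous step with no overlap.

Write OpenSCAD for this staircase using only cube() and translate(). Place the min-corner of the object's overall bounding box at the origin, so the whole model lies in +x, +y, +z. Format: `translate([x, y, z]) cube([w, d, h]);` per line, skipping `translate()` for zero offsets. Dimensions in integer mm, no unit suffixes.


cube([1025, 273, 177]);
translate([0, 273, 177]) cube([1025, 273, 177]);
translate([0, 546, 354]) cube([1025, 273, 177]);
translate([0, 819, 531]) cube([1025, 273, 177]);
translate([0, 1092, 708]) cube([1025, 273, 177]);


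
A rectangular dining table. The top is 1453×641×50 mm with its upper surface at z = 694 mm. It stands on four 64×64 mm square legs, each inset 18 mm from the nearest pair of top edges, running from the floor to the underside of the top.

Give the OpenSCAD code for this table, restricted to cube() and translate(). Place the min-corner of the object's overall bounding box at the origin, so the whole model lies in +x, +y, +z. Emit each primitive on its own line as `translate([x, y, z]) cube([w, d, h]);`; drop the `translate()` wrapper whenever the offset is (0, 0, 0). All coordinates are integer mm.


translate([0, 0, 644]) cube([1453, 641, 50]);
translate([18, 18, 0]) cube([64, 64, 644]);
translate([1371, 18, 0]) cube([64, 64, 644]);
translate([18, 559, 0]) cube([64, 64, 644]);
translate([1371, 559, 0]) cube([64, 64, 644]);


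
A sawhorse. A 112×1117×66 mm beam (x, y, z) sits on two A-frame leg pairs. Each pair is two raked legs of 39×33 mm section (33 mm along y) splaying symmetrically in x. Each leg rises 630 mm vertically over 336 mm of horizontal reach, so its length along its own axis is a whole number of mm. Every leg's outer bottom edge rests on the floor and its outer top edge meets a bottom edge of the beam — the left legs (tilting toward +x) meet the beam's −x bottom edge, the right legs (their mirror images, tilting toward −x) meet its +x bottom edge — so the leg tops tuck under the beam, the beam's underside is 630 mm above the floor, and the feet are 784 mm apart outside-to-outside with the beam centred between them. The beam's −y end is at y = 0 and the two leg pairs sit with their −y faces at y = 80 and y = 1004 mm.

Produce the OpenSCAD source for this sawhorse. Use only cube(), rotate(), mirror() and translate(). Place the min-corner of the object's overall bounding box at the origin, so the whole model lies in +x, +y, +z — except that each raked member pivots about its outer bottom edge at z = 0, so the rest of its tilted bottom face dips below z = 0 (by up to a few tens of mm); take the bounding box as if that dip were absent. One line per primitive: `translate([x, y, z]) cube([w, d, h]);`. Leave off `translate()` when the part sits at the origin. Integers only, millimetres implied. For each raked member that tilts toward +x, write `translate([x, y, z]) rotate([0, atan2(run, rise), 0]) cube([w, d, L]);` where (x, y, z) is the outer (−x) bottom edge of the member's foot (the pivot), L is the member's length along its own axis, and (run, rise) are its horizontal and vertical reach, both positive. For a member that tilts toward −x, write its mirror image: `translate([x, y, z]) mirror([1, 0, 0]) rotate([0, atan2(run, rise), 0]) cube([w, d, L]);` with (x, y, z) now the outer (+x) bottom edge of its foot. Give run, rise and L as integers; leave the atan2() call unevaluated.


// leg length = √(336² + 630²) = 714
// right-leg outer foot x = 2·336 + 112 = 784
// beam min-corner = (336, 0, 630)
translate([336, 0, 630]) cube([112, 1117, 66]);
translate([0, 80, 0]) rotate([0, atan2(336, 630), 0]) cube([39, 33, 714]);
translate([784, 80, 0]) mirror([1, 0, 0]) rotate([0, atan2(336, 630), 0]) cube([39, 33, 714]);
translate([0, 1004, 0]) rotate([0, atan2(336, 630), 0]) cube([39, 33, 714]);
translate([784, 1004, 0]) mirror([1, 0, 0]) rotate([0, atan2(336, 630), 0]) cube([39, 33, 714]);


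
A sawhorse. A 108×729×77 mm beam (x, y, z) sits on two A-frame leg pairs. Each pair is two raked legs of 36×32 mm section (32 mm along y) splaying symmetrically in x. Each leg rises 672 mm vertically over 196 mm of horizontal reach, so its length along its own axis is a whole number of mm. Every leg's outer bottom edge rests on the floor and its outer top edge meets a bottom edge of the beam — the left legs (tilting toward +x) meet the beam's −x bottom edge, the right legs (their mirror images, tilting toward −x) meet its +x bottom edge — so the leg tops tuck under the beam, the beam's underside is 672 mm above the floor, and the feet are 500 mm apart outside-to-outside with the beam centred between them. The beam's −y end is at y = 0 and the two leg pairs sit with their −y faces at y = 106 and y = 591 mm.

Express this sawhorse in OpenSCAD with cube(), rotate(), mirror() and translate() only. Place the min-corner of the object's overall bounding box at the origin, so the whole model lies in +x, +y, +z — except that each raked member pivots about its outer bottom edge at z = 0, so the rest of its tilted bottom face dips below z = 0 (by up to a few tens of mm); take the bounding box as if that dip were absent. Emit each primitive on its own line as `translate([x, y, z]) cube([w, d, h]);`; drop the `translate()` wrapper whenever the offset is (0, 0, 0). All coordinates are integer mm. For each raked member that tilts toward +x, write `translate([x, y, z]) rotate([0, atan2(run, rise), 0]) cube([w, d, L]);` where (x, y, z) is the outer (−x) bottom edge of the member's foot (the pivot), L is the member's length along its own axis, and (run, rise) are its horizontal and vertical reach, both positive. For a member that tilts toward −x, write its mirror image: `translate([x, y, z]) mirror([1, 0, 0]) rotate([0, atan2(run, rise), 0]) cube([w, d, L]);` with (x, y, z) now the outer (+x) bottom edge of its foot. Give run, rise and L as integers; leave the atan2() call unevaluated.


translate([196, 0, 672]) cube([108, 729, 77]);
translate([0, 106, 0]) rotate([0, atan2(196, 672), 0]) cube([36, 32, 700]);
translate([500, 106, 0]) mirror([1, 0, 0]) rotate([0, atan2(196, 672), 0]) cube([36, 32, 700]);
translate([0, 591, 0]) rotate([0, atan2(196, 672), 0]) cube([36, 32, 700]);
translate([500, 591, 0]) mirror([1, 0, 0]) rotate([0, atan2(196, 672), 0]) cube([36, 32, 700]);


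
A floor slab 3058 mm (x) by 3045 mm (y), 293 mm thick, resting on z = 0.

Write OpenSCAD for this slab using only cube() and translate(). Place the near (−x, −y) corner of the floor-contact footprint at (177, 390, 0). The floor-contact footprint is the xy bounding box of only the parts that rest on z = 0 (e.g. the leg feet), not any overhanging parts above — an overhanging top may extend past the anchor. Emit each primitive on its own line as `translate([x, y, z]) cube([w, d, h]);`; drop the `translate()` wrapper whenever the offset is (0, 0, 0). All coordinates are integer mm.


translate([177, 390, 0]) cube([3058, 3045, 293]);


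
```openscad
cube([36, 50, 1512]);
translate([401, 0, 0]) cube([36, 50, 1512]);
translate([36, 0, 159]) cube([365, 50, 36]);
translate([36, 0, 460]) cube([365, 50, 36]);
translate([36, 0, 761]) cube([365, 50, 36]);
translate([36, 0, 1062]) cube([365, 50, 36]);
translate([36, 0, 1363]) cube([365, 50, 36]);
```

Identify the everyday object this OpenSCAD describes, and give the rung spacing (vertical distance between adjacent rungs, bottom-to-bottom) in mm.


A ladder. The rung spacing is 301 mm.

Two tall 36×50 posts with 5 short bars between them — a ladder. Adjacent rungs sit at z = 159 and z = 460, so the spacing is 460 − 159 = 301 mm.


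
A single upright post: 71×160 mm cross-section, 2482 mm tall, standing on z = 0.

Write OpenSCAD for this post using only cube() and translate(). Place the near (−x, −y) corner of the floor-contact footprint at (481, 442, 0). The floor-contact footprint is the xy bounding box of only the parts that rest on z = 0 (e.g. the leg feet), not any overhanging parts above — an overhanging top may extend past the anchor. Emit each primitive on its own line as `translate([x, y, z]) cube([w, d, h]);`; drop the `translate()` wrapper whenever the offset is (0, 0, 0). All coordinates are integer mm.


translate([481, 442, 0]) cube([71, 160, 2482]);


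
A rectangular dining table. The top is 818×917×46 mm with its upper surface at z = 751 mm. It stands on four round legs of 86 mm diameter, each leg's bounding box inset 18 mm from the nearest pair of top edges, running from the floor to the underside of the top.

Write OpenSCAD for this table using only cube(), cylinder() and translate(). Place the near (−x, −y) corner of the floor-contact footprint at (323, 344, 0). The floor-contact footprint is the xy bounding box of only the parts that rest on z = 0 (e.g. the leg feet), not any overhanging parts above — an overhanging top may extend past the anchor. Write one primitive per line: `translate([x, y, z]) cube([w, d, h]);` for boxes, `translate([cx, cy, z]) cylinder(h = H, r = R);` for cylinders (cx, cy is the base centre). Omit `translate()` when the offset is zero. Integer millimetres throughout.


translate([305, 326, 705]) cube([818, 917, 46]);
translate([366, 387, 0]) cylinder(h = 705, r = 43);
translate([1062, 387, 0]) cylinder(h = 705, r = 43);
translate([366, 1182, 0]) cylinder(h = 705, r = 43);
translate([1062, 1182, 0]) cylinder(h = 705, r = 43);


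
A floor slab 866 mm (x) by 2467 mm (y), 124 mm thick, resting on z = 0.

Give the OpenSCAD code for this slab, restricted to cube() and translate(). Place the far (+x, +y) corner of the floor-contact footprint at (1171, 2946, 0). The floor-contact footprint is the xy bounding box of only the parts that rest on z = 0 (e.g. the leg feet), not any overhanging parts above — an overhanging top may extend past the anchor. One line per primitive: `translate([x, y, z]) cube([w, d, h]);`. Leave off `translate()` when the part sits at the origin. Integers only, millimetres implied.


translate([305, 479, 0]) cube([866, 2467, 124]);


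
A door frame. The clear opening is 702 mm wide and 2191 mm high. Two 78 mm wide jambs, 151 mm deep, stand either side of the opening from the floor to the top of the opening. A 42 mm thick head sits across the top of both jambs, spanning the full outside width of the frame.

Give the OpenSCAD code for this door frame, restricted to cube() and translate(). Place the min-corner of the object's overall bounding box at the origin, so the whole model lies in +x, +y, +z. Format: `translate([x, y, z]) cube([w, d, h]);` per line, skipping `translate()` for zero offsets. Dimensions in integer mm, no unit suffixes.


cube([78, 151, 2191]);
translate([780, 0, 0]) cube([78, 151, 2191]);
translate([0, 0, 2191]) cube([858, 151, 42]);


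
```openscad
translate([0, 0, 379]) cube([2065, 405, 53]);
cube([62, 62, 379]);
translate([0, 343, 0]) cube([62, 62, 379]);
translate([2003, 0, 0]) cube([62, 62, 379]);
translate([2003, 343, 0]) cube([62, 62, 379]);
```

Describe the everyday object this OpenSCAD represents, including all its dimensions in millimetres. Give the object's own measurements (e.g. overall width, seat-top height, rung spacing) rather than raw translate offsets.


A long wooden bench with a 2065 mm (x) × 405 mm (y) seat, 53 mm thick, its top surface 432 mm above the floor. Four 62 mm square legs at the seat corners, flush with the edges, run from z = 0 to the seat underside.


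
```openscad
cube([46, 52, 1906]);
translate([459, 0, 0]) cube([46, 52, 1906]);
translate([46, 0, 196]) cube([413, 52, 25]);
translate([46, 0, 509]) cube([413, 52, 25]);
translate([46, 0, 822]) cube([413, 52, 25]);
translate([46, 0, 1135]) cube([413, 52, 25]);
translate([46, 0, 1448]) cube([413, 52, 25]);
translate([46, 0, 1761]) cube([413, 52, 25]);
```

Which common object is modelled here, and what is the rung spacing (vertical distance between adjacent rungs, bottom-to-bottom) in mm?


A ladder. The rung spacing is 313 mm.

Two tall 46×52 posts with 6 short bars between them — a ladder. Adjacent rungs sit at z = 196 and z = 509, so the spacing is 509 − 196 = 313 mm.


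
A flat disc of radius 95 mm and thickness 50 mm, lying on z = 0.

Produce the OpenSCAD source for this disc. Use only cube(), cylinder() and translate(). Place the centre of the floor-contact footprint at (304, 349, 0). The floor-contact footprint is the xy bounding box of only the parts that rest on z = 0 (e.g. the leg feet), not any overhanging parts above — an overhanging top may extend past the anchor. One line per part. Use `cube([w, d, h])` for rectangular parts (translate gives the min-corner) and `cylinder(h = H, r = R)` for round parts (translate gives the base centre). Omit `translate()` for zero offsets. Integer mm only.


translate([304, 349, 0]) cylinder(h = 50, r = 95);


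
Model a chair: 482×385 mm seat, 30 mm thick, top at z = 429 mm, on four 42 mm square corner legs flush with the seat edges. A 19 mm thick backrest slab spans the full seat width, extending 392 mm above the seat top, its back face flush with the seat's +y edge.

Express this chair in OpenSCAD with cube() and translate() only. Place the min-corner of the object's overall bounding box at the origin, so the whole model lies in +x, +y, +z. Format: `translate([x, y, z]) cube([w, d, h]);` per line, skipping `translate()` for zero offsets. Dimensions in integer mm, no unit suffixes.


// leg_h = 429 - 30 = 399
translate([0, 0, 399]) cube([482, 385, 30]);
cube([42, 42, 399]);
translate([440, 0, 0]) cube([42, 42, 399]);
translate([0, 343, 0]) cube([42, 42, 399]);
translate([440, 343, 0]) cube([42, 42, 399]);
translate([0, 366, 429]) cube([482, 19, 392]);


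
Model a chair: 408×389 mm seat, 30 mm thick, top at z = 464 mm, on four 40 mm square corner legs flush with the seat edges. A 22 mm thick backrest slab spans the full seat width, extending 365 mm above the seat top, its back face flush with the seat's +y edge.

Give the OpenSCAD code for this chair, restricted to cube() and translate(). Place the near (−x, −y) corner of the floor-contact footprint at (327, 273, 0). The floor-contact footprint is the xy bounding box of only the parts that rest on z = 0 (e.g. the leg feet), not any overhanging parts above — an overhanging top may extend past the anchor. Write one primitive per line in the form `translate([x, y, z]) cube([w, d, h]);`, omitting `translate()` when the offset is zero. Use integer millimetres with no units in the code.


// leg_h = 464 - 30 = 434
translate([327, 273, 434]) cube([408, 389, 30]);
translate([327, 273, 0]) cube([40, 40, 434]);
translate([695, 273, 0]) cube([40, 40, 434]);
translate([327, 622, 0]) cube([40, 40, 434]);
translate([695, 622, 0]) cube([40, 40, 434]);
translate([327, 640, 464]) cube([408, 22, 365]);


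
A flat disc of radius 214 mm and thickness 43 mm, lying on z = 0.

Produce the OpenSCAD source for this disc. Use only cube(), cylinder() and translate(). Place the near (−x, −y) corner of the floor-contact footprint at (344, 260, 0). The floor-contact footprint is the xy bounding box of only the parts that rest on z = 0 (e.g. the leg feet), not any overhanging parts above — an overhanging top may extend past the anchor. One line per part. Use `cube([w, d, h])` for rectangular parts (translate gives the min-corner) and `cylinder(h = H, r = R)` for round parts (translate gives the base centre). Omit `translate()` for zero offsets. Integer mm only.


translate([558, 474, 0]) cylinder(h = 43, r = 214);


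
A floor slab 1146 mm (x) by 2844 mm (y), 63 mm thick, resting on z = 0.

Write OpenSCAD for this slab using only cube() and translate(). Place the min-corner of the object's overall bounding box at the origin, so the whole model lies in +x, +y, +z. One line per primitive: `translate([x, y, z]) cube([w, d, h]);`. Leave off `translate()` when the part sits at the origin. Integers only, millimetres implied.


cube([1146, 2844, 63]);


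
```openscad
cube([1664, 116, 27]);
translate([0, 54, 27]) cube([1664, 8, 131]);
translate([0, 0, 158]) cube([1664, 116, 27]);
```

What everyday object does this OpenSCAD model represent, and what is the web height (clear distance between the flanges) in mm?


An I-beam. The web height is 131 mm.

Two wide flanges with a thin centred web — an I-beam. Overall 185 mm minus two 27 mm flanges gives a web of 185 − 2·27 = 131 mm.


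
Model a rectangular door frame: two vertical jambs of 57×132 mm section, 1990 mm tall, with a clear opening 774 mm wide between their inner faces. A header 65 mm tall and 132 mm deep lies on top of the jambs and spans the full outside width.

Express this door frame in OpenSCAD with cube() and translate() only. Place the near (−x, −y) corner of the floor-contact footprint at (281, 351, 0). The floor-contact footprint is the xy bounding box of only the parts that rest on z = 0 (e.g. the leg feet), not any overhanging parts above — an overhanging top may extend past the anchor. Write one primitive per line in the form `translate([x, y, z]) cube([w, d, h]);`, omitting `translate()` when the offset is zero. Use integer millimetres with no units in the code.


translate([281, 351, 0]) cube([57, 132, 1990]);
translate([1112, 351, 0]) cube([57, 132, 1990]);
translate([281, 351, 1990]) cube([888, 132, 65]);


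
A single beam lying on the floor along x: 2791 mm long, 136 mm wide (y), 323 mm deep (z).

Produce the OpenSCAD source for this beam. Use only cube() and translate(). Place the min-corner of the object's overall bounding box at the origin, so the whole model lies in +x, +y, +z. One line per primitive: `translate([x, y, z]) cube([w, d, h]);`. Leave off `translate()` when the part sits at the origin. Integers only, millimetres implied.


cube([2791, 136, 323]);


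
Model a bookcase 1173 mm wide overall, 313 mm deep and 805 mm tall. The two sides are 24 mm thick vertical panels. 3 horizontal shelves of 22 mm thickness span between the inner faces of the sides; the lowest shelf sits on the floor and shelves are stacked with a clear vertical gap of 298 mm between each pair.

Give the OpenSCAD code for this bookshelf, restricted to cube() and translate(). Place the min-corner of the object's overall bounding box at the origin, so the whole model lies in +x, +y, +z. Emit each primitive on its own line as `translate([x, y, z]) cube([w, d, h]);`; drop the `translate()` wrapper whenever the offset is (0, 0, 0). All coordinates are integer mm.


cube([24, 313, 805]);
translate([1149, 0, 0]) cube([24, 313, 805]);
translate([24, 0, 0]) cube([1125, 313, 22]);
translate([24, 0, 320]) cube([1125, 313, 22]);
translate([24, 0, 640]) cube([1125, 313, 22]);


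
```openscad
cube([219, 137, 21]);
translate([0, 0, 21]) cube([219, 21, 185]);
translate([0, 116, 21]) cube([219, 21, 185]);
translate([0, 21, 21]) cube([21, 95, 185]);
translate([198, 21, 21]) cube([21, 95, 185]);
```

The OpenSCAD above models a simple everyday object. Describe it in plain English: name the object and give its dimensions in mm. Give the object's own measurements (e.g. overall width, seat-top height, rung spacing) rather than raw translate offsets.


An open-topped rectangular box: outside dimensions 219×137×206 mm, with a uniform wall and base thickness of 21 mm. The base is a full 219×137 slab on the floor; four walls sit on top of the base. The front and back walls (the −y and +y sides) span the full width; the two side walls fit between them.


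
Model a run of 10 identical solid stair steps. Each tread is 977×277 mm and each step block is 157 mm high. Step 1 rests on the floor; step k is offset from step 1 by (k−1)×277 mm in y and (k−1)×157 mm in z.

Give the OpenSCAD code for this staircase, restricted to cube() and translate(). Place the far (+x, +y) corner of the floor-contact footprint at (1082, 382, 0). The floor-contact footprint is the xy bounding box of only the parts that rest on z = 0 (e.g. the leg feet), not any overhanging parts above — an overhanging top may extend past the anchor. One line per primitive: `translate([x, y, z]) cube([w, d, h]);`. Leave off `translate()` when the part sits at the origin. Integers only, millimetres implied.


translate([105, 105, 0]) cube([977, 277, 157]);
translate([105, 382, 157]) cube([977, 277, 157]);
translate([105, 659, 314]) cube([977, 277, 157]);
translate([105, 936, 471]) cube([977, 277, 157]);
translate([105, 1213, 628]) cube([977, 277, 157]);
translate([105, 1490, 785]) cube([977, 277, 157]);
translate([105, 1767, 942]) cube([977, 277, 157]);
translate([105, 2044, 1099]) cube([977, 277, 157]);
translate([105, 2321, 1256]) cube([977, 277, 157]);
translate([105, 2598, 1413]) cube([977, 277, 157]);


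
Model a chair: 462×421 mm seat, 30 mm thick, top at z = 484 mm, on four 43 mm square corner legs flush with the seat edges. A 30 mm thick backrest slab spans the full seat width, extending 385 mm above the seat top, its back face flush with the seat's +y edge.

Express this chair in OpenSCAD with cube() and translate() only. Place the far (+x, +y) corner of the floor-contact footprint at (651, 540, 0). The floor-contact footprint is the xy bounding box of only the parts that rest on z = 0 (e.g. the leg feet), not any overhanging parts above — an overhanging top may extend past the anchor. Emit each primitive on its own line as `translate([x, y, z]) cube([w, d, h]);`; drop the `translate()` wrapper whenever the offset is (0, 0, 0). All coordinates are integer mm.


translate([189, 119, 454]) cube([462, 421, 30]);
translate([189, 119, 0]) cube([43, 43, 454]);
translate([608, 119, 0]) cube([43, 43, 454]);
translate([189, 497, 0]) cube([43, 43, 454]);
translate([608, 497, 0]) cube([43, 43, 454]);
translate([189, 510, 484]) cube([462, 30, 385]);


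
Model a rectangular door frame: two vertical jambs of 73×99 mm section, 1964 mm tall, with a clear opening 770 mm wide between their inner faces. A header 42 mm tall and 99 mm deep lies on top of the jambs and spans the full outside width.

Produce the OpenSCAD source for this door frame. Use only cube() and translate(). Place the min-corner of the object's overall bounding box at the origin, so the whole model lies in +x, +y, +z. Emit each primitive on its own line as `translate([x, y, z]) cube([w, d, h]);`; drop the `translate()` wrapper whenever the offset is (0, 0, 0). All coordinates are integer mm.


cube([73, 99, 1964]);
translate([843, 0, 0]) cube([73, 99, 1964]);
translate([0, 0, 1964]) cube([916, 99, 42]);


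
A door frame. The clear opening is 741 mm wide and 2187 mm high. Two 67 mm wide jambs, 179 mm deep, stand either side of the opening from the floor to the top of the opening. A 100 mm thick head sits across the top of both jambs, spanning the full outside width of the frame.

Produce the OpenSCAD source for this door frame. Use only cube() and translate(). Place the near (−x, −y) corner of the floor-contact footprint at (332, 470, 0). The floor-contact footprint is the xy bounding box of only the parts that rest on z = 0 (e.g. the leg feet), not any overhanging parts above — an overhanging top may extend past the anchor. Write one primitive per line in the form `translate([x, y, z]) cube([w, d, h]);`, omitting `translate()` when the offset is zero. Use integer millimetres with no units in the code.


translate([332, 470, 0]) cube([67, 179, 2187]);
translate([1140, 470, 0]) cube([67, 179, 2187]);
translate([332, 470, 2187]) cube([875, 179, 100]);


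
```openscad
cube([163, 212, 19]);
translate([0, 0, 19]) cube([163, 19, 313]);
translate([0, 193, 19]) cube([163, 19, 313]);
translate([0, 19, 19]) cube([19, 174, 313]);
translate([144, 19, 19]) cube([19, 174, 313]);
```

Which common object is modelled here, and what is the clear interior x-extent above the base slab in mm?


An open box. The internal width is 125 mm.

A 163×212 base slab with four walls standing on it — an open box. The base is 163 mm wide and the walls are 19 mm thick, so the internal width is 163 − 2 × 19 = 125 mm.


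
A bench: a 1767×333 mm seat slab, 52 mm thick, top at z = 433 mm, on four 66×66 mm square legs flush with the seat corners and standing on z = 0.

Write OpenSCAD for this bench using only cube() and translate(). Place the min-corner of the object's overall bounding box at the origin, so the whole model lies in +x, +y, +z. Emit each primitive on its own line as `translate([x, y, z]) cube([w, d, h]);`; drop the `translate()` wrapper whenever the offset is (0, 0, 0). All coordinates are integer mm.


// leg_h = 433 − 52 = 381
translate([0, 0, 381]) cube([1767, 333, 52]);
cube([66, 66, 381]);
translate([0, 267, 0]) cube([66, 66, 381]);
translate([1701, 0, 0]) cube([66, 66, 381]);
translate([1701, 267, 0]) cube([66, 66, 381]);


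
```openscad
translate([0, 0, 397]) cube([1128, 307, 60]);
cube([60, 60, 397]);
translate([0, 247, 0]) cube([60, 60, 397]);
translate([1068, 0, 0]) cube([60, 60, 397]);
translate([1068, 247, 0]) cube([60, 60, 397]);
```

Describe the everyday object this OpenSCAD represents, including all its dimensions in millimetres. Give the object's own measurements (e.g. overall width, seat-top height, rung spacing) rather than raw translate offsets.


A long wooden bench with a 1128 mm (x) × 307 mm (y) seat, 60 mm thick, its top surface 457 mm above the floor. Four 60 mm square legs at the seat corners, flush with the edges, run from z = 0 to the seat underside.


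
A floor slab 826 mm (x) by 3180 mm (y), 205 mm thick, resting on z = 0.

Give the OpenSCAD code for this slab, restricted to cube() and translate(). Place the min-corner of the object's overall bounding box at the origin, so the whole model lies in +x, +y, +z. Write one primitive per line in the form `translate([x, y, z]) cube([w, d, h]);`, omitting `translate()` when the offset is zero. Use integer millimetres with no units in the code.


cube([826, 3180, 205]);


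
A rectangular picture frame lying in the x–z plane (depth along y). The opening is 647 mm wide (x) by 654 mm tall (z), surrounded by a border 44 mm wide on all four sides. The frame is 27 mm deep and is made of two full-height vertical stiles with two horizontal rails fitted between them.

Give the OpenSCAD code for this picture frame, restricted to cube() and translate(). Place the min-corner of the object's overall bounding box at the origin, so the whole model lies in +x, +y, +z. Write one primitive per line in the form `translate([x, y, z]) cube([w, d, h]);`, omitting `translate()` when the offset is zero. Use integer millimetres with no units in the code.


cube([44, 27, 742]);
translate([691, 0, 0]) cube([44, 27, 742]);
translate([44, 0, 0]) cube([647, 27, 44]);
translate([44, 0, 698]) cube([647, 27, 44]);


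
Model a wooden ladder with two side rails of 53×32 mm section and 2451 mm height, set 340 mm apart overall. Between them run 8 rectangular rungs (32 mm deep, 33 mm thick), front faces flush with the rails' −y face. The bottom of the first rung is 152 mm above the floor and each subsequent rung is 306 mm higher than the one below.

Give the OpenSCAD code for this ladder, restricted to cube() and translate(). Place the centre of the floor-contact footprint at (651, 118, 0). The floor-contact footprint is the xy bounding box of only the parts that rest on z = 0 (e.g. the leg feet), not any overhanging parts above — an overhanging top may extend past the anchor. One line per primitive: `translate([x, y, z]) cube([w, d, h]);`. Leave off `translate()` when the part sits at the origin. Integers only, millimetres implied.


translate([481, 102, 0]) cube([53, 32, 2451]);
translate([768, 102, 0]) cube([53, 32, 2451]);
translate([534, 102, 152]) cube([234, 32, 33]);
translate([534, 102, 458]) cube([234, 32, 33]);
translate([534, 102, 764]) cube([234, 32, 33]);
translate([534, 102, 1070]) cube([234, 32, 33]);
translate([534, 102, 1376]) cube([234, 32, 33]);
translate([534, 102, 1682]) cube([234, 32, 33]);
translate([534, 102, 1988]) cube([234, 32, 33]);
translate([534, 102, 2294]) cube([234, 32, 33]);


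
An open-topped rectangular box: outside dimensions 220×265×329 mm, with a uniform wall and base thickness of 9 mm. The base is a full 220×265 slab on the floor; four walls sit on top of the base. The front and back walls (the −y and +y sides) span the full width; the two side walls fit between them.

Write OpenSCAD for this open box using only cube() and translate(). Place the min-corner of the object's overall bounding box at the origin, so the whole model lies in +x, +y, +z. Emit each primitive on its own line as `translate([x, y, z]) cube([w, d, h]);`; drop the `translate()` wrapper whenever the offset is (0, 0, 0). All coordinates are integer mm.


cube([220, 265, 9]);
translate([0, 0, 9]) cube([220, 9, 320]);
translate([0, 256, 9]) cube([220, 9, 320]);
translate([0, 9, 9]) cube([9, 247, 320]);
translate([211, 9, 9]) cube([9, 247, 320]);


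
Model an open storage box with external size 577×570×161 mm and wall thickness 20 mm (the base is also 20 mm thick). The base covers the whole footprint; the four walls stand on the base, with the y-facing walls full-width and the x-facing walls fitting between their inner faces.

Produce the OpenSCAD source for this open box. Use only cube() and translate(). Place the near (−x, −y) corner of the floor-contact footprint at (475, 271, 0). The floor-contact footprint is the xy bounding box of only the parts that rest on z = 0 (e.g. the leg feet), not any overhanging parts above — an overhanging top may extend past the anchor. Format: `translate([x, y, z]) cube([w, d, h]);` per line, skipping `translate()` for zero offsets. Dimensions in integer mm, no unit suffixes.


translate([475, 271, 0]) cube([577, 570, 20]);
translate([475, 271, 20]) cube([577, 20, 141]);
translate([475, 821, 20]) cube([577, 20, 141]);
translate([475, 291, 20]) cube([20, 530, 141]);
translate([1032, 291, 20]) cube([20, 530, 141]);


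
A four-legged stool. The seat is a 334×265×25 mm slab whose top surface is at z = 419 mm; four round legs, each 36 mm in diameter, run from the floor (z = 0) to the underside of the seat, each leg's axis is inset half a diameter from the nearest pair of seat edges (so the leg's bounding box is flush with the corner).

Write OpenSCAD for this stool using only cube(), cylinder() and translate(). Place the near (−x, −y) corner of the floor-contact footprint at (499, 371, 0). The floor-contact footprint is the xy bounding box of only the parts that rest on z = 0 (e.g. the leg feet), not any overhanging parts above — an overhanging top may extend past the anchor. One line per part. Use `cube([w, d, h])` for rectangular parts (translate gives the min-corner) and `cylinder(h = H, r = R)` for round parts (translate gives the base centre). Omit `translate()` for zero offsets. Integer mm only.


translate([499, 371, 394]) cube([334, 265, 25]);
translate([517, 389, 0]) cylinder(h = 394, r = 18);
translate([815, 389, 0]) cylinder(h = 394, r = 18);
translate([517, 618, 0]) cylinder(h = 394, r = 18);
translate([815, 618, 0]) cylinder(h = 394, r = 18);


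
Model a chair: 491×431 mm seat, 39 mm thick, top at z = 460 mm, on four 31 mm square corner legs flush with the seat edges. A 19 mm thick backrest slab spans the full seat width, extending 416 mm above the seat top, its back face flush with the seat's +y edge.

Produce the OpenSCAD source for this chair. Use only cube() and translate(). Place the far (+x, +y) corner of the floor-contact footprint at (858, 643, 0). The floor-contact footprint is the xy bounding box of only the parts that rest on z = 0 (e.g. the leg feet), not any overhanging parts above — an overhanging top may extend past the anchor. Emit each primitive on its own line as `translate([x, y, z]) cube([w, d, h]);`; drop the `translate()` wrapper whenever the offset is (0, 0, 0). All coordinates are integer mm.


translate([367, 212, 421]) cube([491, 431, 39]);
translate([367, 212, 0]) cube([31, 31, 421]);
translate([827, 212, 0]) cube([31, 31, 421]);
translate([367, 612, 0]) cube([31, 31, 421]);
translate([827, 612, 0]) cube([31, 31, 421]);
translate([367, 624, 460]) cube([491, 19, 416]);


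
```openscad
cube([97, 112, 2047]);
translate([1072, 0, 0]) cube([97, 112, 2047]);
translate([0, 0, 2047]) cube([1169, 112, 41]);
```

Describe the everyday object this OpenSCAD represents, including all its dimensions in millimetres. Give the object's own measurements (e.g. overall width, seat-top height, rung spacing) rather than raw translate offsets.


A door frame. The clear opening is 975 mm wide and 2047 mm high. Two 97 mm wide jambs, 112 mm deep, stand either side of the opening from the floor to the top of the opening. A 41 mm thick head sits across the top of both jambs, spanning the full outside width of the frame.


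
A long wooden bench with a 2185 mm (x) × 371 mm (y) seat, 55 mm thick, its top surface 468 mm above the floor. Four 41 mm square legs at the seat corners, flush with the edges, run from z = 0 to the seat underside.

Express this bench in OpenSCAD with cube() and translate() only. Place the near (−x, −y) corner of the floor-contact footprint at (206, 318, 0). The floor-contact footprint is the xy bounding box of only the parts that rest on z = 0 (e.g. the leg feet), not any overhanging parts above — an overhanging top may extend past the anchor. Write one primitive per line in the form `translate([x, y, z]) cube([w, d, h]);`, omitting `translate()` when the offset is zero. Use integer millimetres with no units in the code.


translate([206, 318, 413]) cube([2185, 371, 55]);
translate([206, 318, 0]) cube([41, 41, 413]);
translate([206, 648, 0]) cube([41, 41, 413]);
translate([2350, 318, 0]) cube([41, 41, 413]);
translate([2350, 648, 0]) cube([41, 41, 413]);
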